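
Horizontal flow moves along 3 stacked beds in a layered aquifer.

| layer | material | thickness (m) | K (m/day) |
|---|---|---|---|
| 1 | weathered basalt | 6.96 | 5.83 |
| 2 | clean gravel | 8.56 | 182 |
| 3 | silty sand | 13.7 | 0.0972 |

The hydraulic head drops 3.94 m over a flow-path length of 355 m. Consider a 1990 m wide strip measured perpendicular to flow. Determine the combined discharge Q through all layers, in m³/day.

35300

Flow is parallel to layering, so each bed carries its own Darcy discharge and the transmissivities add.
Σ(K_i·b_i) = 5.83×6.96 + 182×8.56 + 0.0972×13.7 = 1600 m²/day.
Hydraulic gradient i = Δh / L = 3.94 / 355 = 0.01110.
Q = Σ(K_i·b_i) · W · i = 1600 × 1990 × 0.01110 = 35334 m³/day.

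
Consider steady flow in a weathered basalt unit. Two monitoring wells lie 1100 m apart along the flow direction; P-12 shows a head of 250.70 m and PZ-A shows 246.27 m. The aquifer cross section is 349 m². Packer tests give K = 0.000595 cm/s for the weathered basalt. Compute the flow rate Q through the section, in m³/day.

0.723

Convert K: 0.000595 cm/s × 864 = 0.5141 m/day.
Hydraulic gradient i = (250.70 − 246.27) / 1100 = 4.43 / 1100 = 0.004027.
Darcy's law: Q = K · A · i = 0.5141 × 349.0 × 0.004027 = 0.7225 m³/day.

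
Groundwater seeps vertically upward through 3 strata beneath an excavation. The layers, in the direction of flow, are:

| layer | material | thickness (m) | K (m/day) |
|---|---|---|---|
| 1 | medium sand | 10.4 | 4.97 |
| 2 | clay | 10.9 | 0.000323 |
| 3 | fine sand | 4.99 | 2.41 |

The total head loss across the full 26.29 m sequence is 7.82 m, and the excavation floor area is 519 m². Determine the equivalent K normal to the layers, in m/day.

Flow is perpendicular to layering, so the layers act in series and the equivalent K is the thickness-weighted harmonic mean.
Total thickness L = 10.4 + 10.9 + 4.99 = 26.29 m.
Σ(b_i/K_i) = 10.4/4.97 + 10.9/0.000323 + 4.99/2.41 = 33750 d.
K_eq = L / Σ(b_i/K_i) = 26.29 / 33750 = 0.0007790 m/day.

0.000779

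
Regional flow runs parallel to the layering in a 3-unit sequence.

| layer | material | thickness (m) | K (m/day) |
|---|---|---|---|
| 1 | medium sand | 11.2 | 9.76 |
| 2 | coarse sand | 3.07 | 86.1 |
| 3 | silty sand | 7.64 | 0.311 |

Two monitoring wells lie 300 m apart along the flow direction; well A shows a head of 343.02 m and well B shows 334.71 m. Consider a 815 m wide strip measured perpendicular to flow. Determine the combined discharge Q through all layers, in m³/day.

8490

Flow is parallel to layering, so each bed carries its own Darcy discharge and the transmissivities add.
Σ(K_i·b_i) = 9.76×11.2 + 86.1×3.07 + 0.311×7.64 = 376.0 m²/day.
Hydraulic gradient i = (343.02 − 334.71) / 300 = 8.31 / 300 = 0.02770.
Q = Σ(K_i·b_i) · W · i = 376.0 × 815 × 0.02770 = 8489 m³/day.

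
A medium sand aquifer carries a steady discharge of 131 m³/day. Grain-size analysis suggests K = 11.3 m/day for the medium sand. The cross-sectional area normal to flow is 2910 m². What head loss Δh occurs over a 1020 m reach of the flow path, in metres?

From Q = K·A·i, i = Q / (K·A) = 131 / (11.30 × 2910) = 0.003984.
Head loss Δh = i · L = 0.003984 × 1020 = 4.063 m.

4.06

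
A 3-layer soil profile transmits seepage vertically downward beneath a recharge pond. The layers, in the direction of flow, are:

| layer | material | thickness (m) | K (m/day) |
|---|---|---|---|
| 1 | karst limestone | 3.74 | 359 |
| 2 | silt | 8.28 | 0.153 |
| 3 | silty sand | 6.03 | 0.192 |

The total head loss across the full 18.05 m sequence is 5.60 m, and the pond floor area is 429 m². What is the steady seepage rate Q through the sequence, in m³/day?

28.1

Flow is perpendicular to layering, so the layers act in series and the equivalent K is the thickness-weighted harmonic mean.
Total thickness L = 3.74 + 8.28 + 6.03 = 18.05 m.
Σ(b_i/K_i) = 3.74/359 + 8.28/0.153 + 6.03/0.192 = 85.53 d.
K_eq = L / Σ(b_i/K_i) = 18.05 / 85.53 = 0.2110 m/day.
Q = K_eq · A · (Δh/L) = 0.2110 × 429 × (5.60/18.05) = 28.09 m³/day.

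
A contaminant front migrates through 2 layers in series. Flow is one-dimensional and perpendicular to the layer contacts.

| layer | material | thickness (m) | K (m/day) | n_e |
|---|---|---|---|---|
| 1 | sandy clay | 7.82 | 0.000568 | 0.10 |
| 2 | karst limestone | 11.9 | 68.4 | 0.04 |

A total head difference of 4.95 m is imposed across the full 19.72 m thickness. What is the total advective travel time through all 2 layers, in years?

With flow normal to the layers, continuity requires the same specific discharge q through every layer.
Σ(b_i/K_i) = 7.82/0.000568 + 11.9/68.4 = 13768 d.
q = Δh / Σ(b_i/K_i) = 4.95 / 13768 = 0.0003595 m/day.
In each layer the seepage velocity is v_i = q/n_i, so the layer transit time is t_i = b_i·n_i / q:
  layer 1 (sandy clay): t_1 = 7.82 × 0.10 / 0.0003595 = 2175 d
  layer 2 (karst limestone): t_2 = 11.9 × 0.04 / 0.0003595 = 1324 d
Total t = Σ t_i = 3499 days = 9.580 years.

9.58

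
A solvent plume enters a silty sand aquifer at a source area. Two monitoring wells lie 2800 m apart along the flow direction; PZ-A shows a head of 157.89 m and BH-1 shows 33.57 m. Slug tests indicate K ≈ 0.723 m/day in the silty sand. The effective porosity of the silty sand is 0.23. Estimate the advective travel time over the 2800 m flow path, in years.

54.9

Hydraulic gradient i = (157.89 − 33.57) / 2800 = 124.32 / 2800 = 0.04440.
Darcy flux q = K · i = 0.7230 × 0.04440 = 0.03210 m/day.
Seepage velocity v = q / n_e = 0.03210 / 0.23 = 0.1396 m/day.
Travel time t = L / v = 2800 / 0.1396 = 20062 days = 54.93 years.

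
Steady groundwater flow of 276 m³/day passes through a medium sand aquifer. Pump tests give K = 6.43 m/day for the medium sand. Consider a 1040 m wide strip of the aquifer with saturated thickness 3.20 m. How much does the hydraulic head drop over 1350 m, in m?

Cross-sectional area A = 1040 × 3.20 = 3328 m².
From Q = K·A·i, i = Q / (K·A) = 276 / (6.430 × 3328) = 0.01290.
Head loss Δh = i · L = 0.01290 × 1350 = 17.41 m.

17.4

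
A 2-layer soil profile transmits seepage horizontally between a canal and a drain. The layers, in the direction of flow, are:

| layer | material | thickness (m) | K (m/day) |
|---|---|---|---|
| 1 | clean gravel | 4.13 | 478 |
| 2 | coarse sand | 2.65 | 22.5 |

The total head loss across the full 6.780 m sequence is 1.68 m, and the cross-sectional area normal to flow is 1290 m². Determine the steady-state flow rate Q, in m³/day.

Flow is perpendicular to layering, so the layers act in series and the equivalent K is the thickness-weighted harmonic mean.
Total thickness L = 4.13 + 2.65 = 6.780 m.
Σ(b_i/K_i) = 4.13/478 + 2.65/22.5 = 0.1264 d.
K_eq = L / Σ(b_i/K_i) = 6.780 / 0.1264 = 53.63 m/day.
Q = K_eq · A · (Δh/L) = 53.63 × 1290 × (1.68/6.780) = 17143 m³/day.

17100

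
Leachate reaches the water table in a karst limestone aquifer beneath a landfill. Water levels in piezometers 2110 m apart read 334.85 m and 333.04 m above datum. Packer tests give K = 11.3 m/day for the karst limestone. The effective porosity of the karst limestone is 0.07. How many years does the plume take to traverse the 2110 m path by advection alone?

Hydraulic gradient i = (334.85 − 333.04) / 2110 = 1.81 / 2110 = 0.0008578.
Darcy flux q = K · i = 11.30 × 0.0008578 = 0.009693 m/day.
Seepage velocity v = q / n_e = 0.009693 / 0.07 = 0.1385 m/day.
Travel time t = L / v = 2110 / 0.1385 = 15237 days = 41.72 years.

41.7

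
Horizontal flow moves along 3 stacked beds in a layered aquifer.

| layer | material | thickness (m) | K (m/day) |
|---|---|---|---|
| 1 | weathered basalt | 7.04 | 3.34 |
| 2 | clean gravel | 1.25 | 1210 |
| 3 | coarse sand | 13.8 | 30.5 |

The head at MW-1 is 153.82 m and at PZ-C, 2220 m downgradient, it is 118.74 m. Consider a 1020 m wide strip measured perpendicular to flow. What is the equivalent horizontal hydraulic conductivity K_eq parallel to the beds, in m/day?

88.6

Flow is parallel to layering, so each bed carries its own Darcy discharge and the transmissivities add.
Σ(K_i·b_i) = 3.34×7.04 + 1210×1.25 + 30.5×13.8 = 1957 m²/day.
Total thickness b = 22.09 m, so K_eq = Σ(K_i·b_i)/b = 88.59 m/day.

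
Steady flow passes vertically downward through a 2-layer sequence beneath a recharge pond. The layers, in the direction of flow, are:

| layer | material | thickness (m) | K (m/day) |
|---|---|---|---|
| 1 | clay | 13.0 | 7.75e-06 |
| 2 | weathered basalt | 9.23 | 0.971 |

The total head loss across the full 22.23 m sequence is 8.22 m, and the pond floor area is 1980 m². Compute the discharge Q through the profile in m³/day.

0.00970

Flow is perpendicular to layering, so the layers act in series and the equivalent K is the thickness-weighted harmonic mean.
Total thickness L = 13.0 + 9.23 = 22.23 m.
Σ(b_i/K_i) = 13.0/7.75e-06 + 9.23/0.971 = 1.677e+06 d.
K_eq = L / Σ(b_i/K_i) = 22.23 / 1.677e+06 = 1.325e-05 m/day.
Q = K_eq · A · (Δh/L) = 1.325e-05 × 1980 × (8.22/22.23) = 0.009703 m³/day.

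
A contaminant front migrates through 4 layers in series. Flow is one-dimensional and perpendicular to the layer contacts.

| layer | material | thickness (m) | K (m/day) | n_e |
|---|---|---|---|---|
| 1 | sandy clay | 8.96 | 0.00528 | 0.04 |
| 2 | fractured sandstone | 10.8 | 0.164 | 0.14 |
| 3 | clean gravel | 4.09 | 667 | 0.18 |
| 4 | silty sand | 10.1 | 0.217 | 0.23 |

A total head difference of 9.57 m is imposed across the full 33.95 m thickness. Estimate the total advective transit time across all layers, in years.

With flow normal to the layers, continuity requires the same specific discharge q through every layer.
Σ(b_i/K_i) = 8.96/0.00528 + 10.8/0.164 + 4.09/667 + 10.1/0.217 = 1809 d.
q = Δh / Σ(b_i/K_i) = 9.57 / 1809 = 0.005289 m/day.
In each layer the seepage velocity is v_i = q/n_i, so the layer transit time is t_i = b_i·n_i / q:
  layer 1 (sandy clay): t_1 = 8.96 × 0.04 / 0.005289 = 67.76 d
  layer 2 (fractured sandstone): t_2 = 10.8 × 0.14 / 0.005289 = 285.9 d
  layer 3 (clean gravel): t_3 = 4.09 × 0.18 / 0.005289 = 139.2 d
  layer 4 (silty sand): t_4 = 10.1 × 0.23 / 0.005289 = 439.2 d
Total t = Σ t_i = 932.0 days = 2.552 years.

2.55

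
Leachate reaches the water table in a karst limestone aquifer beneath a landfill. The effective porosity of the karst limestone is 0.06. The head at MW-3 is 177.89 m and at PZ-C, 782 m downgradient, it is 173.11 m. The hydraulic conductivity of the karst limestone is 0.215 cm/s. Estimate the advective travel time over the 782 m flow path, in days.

41.3

Convert K: 0.215 cm/s × 864 = 185.8 m/day.
Hydraulic gradient i = (177.89 − 173.11) / 782 = 4.78 / 782 = 0.006113.
Darcy flux q = K · i = 185.8 × 0.006113 = 1.135 m/day.
Seepage velocity v = q / n_e = 1.135 / 0.06 = 18.92 m/day.
Travel time t = L / v = 782 / 18.92 = 41.32 days.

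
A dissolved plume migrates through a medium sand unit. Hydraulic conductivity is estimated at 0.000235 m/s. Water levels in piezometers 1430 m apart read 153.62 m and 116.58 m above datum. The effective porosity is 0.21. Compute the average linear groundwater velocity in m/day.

Convert K: 0.000235 m/s × 86400 = 20.30 m/day.
Hydraulic gradient i = (153.62 − 116.58) / 1430 = 37.04 / 1430 = 0.02590.
Darcy flux q = K · i = 20.30 × 0.02590 = 0.5259 m/day.
Seepage velocity v = q / n_e = 0.5259 / 0.21 = 2.504 m/day.

2.50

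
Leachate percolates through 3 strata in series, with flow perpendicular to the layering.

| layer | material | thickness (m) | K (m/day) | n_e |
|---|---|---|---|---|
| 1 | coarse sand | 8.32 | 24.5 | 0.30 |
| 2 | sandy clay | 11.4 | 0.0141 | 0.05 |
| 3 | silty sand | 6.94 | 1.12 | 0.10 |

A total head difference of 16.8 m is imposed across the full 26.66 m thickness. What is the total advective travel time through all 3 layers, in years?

0.499

With flow normal to the layers, continuity requires the same specific discharge q through every layer.
Σ(b_i/K_i) = 8.32/24.5 + 11.4/0.0141 + 6.94/1.12 = 815.0 d.
q = Δh / Σ(b_i/K_i) = 16.8 / 815.0 = 0.02061 m/day.
In each layer the seepage velocity is v_i = q/n_i, so the layer transit time is t_i = b_i·n_i / q:
  layer 1 (coarse sand): t_1 = 8.32 × 0.30 / 0.02061 = 121.1 d
  layer 2 (sandy clay): t_2 = 11.4 × 0.05 / 0.02061 = 27.65 d
  layer 3 (silty sand): t_3 = 6.94 × 0.10 / 0.02061 = 33.67 d
Total t = Σ t_i = 182.4 days = 0.4994 years.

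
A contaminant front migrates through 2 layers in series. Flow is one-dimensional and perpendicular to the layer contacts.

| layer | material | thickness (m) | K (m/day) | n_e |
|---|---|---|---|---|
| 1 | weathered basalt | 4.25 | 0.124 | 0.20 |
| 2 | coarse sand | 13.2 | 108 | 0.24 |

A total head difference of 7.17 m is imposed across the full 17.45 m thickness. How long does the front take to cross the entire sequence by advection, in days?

19.3

With flow normal to the layers, continuity requires the same specific discharge q through every layer.
Σ(b_i/K_i) = 4.25/0.124 + 13.2/108 = 34.40 d.
q = Δh / Σ(b_i/K_i) = 7.17 / 34.40 = 0.2085 m/day.
In each layer the seepage velocity is v_i = q/n_i, so the layer transit time is t_i = b_i·n_i / q:
  layer 1 (weathered basalt): t_1 = 4.25 × 0.20 / 0.2085 = 4.078 d
  layer 2 (coarse sand): t_2 = 13.2 × 0.24 / 0.2085 = 15.20 d
Total t = Σ t_i = 19.28 days.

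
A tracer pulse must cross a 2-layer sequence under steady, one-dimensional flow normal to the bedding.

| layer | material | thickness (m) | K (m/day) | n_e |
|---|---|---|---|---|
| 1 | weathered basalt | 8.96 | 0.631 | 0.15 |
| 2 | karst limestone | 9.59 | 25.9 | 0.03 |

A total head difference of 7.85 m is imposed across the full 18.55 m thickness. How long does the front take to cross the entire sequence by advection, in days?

3.03

With flow normal to the layers, continuity requires the same specific discharge q through every layer.
Σ(b_i/K_i) = 8.96/0.631 + 9.59/25.9 = 14.57 d.
q = Δh / Σ(b_i/K_i) = 7.85 / 14.57 = 0.5388 m/day.
In each layer the seepage velocity is v_i = q/n_i, so the layer transit time is t_i = b_i·n_i / q:
  layer 1 (weathered basalt): t_1 = 8.96 × 0.15 / 0.5388 = 2.495 d
  layer 2 (karst limestone): t_2 = 9.59 × 0.03 / 0.5388 = 0.5340 d
Total t = Σ t_i = 3.029 days.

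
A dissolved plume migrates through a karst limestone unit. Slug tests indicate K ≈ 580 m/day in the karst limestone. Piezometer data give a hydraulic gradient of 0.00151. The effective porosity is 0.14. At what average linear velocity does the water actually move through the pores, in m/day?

Hydraulic gradient i = 0.00151.
Darcy flux q = K · i = 580.0 × 0.001510 = 0.8758 m/day.
Seepage velocity v = q / n_e = 0.8758 / 0.14 = 6.256 m/day.

6.26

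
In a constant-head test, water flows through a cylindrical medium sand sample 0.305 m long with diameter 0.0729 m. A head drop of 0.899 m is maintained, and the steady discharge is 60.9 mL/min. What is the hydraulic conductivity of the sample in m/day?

7.13

Cross-sectional area A = π·(d/2)² = π × (0.0729/2)² = 0.004174 m².
Convert discharge: 60.9 mL/min = 1.015e-06 m³/s.
Darcy's law rearranged: K = Q·L / (A·Δh) = 1.015e-06 × 0.305 / (0.004174 × 0.899) = 8.250e-05 m/s = 7.128 m/day.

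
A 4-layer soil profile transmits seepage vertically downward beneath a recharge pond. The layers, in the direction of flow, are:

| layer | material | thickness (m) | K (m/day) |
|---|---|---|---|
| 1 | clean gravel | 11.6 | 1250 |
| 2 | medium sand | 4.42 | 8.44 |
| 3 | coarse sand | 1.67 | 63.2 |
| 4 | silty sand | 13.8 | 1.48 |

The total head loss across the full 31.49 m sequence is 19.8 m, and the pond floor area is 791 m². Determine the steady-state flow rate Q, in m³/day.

Flow is perpendicular to layering, so the layers act in series and the equivalent K is the thickness-weighted harmonic mean.
Total thickness L = 11.6 + 4.42 + 1.67 + 13.8 = 31.49 m.
Σ(b_i/K_i) = 11.6/1250 + 4.42/8.44 + 1.67/63.2 + 13.8/1.48 = 9.884 d.
K_eq = L / Σ(b_i/K_i) = 31.49 / 9.884 = 3.186 m/day.
Q = K_eq · A · (Δh/L) = 3.186 × 791 × (19.8/31.49) = 1585 m³/day.

1580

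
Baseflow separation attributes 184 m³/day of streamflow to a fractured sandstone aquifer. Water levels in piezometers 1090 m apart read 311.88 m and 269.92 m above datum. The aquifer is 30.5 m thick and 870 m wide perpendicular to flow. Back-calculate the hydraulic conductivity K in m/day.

Cross-sectional area A = 870 × 30.5 = 26535 m².
Hydraulic gradient i = (311.88 − 269.92) / 1090 = 41.96 / 1090 = 0.03850.
From Q = K·A·i, K = Q / (A·i) = 184 / (26535 × 0.03850) = 0.1801 m/day.

0.180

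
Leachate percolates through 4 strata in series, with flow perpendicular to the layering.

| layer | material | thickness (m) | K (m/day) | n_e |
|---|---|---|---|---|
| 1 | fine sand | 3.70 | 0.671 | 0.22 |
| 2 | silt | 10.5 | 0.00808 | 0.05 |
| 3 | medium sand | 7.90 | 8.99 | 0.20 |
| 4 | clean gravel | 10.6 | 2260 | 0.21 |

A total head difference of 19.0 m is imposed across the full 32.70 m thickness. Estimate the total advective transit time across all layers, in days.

354

With flow normal to the layers, continuity requires the same specific discharge q through every layer.
Σ(b_i/K_i) = 3.70/0.671 + 10.5/0.00808 + 7.90/8.99 + 10.6/2260 = 1306 d.
q = Δh / Σ(b_i/K_i) = 19.0 / 1306 = 0.01455 m/day.
In each layer the seepage velocity is v_i = q/n_i, so the layer transit time is t_i = b_i·n_i / q:
  layer 1 (fine sand): t_1 = 3.70 × 0.22 / 0.01455 = 55.95 d
  layer 2 (silt): t_2 = 10.5 × 0.05 / 0.01455 = 36.08 d
  layer 3 (medium sand): t_3 = 7.90 × 0.20 / 0.01455 = 108.6 d
  layer 4 (clean gravel): t_4 = 10.6 × 0.21 / 0.01455 = 153.0 d
Total t = Σ t_i = 353.6 days.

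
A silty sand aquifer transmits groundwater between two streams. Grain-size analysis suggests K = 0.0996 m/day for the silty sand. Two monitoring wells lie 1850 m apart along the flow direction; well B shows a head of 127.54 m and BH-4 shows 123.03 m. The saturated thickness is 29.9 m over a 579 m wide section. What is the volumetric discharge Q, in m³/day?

Cross-sectional area A = 579 × 29.9 = 17312 m².
Hydraulic gradient i = (127.54 − 123.03) / 1850 = 4.51 / 1850 = 0.002438.
Darcy's law: Q = K · A · i = 0.09960 × 17312 × 0.002438 = 4.204 m³/day.

4.20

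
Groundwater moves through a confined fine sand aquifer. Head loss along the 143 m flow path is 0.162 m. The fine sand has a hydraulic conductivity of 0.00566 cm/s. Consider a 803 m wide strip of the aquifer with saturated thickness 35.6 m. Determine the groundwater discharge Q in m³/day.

Convert K: 0.00566 cm/s × 864 = 4.890 m/day.
Cross-sectional area A = 803 × 35.6 = 28587 m².
Hydraulic gradient i = Δh / L = 0.162 / 143 = 0.001133.
Darcy's law: Q = K · A · i = 4.890 × 28587 × 0.001133 = 158.4 m³/day.

158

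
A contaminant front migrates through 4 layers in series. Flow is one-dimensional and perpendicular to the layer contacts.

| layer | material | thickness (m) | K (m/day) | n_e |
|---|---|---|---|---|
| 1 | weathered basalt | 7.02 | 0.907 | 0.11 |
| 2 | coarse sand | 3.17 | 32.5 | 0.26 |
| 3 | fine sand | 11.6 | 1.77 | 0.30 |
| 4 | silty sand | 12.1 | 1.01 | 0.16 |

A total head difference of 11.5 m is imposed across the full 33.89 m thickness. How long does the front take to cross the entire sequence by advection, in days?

16.1

With flow normal to the layers, continuity requires the same specific discharge q through every layer.
Σ(b_i/K_i) = 7.02/0.907 + 3.17/32.5 + 11.6/1.77 + 12.1/1.01 = 26.37 d.
q = Δh / Σ(b_i/K_i) = 11.5 / 26.37 = 0.4361 m/day.
In each layer the seepage velocity is v_i = q/n_i, so the layer transit time is t_i = b_i·n_i / q:
  layer 1 (weathered basalt): t_1 = 7.02 × 0.11 / 0.4361 = 1.771 d
  layer 2 (coarse sand): t_2 = 3.17 × 0.26 / 0.4361 = 1.890 d
  layer 3 (fine sand): t_3 = 11.6 × 0.30 / 0.4361 = 7.980 d
  layer 4 (silty sand): t_4 = 12.1 × 0.16 / 0.4361 = 4.440 d
Total t = Σ t_i = 16.08 days.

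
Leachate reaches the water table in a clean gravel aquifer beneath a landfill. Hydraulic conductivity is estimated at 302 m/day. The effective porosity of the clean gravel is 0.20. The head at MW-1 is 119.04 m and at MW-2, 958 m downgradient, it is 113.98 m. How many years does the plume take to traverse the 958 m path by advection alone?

Hydraulic gradient i = (119.04 − 113.98) / 958 = 5.06 / 958 = 0.005282.
Darcy flux q = K · i = 302.0 × 0.005282 = 1.595 m/day.
Seepage velocity v = q / n_e = 1.595 / 0.20 = 7.976 m/day.
Travel time t = L / v = 958 / 7.976 = 120.1 days = 0.3289 years.

0.329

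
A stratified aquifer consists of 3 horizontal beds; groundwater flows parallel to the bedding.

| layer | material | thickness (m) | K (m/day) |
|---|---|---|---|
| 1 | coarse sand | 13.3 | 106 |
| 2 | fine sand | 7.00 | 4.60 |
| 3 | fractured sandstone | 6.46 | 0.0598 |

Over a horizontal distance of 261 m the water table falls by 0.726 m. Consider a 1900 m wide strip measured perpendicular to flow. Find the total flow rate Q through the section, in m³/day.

Flow is parallel to layering, so each bed carries its own Darcy discharge and the transmissivities add.
Σ(K_i·b_i) = 106×13.3 + 4.60×7.00 + 0.0598×6.46 = 1442 m²/day.
Hydraulic gradient i = Δh / L = 0.726 / 261 = 0.002782.
Q = Σ(K_i·b_i) · W · i = 1442 × 1900 × 0.002782 = 7623 m³/day.

7620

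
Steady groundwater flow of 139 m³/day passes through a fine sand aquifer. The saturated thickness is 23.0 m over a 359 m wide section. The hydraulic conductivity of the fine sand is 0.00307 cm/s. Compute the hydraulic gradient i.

0.00635

Convert K: 0.00307 cm/s × 864 = 2.652 m/day.
Cross-sectional area A = 359 × 23.0 = 8257 m².
From Q = K·A·i, i = Q / (K·A) = 139 / (2.652 × 8257) = 0.006347.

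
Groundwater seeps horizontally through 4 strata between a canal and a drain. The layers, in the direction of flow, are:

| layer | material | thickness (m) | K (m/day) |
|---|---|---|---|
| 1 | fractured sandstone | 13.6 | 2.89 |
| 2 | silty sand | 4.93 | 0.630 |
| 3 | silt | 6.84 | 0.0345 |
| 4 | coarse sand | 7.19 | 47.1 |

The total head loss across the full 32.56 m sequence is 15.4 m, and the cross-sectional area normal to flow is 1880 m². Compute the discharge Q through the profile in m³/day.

137

Flow is perpendicular to layering, so the layers act in series and the equivalent K is the thickness-weighted harmonic mean.
Total thickness L = 13.6 + 4.93 + 6.84 + 7.19 = 32.56 m.
Σ(b_i/K_i) = 13.6/2.89 + 4.93/0.630 + 6.84/0.0345 + 7.19/47.1 = 210.9 d.
K_eq = L / Σ(b_i/K_i) = 32.56 / 210.9 = 0.1544 m/day.
Q = K_eq · A · (Δh/L) = 0.1544 × 1880 × (15.4/32.56) = 137.2 m³/day.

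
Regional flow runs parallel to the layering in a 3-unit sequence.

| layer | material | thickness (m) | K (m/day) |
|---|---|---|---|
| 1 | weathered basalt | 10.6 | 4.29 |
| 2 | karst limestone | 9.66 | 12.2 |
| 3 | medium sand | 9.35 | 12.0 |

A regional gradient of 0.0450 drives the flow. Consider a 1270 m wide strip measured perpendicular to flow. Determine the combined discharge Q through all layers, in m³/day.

Flow is parallel to layering, so each bed carries its own Darcy discharge and the transmissivities add.
Σ(K_i·b_i) = 4.29×10.6 + 12.2×9.66 + 12.0×9.35 = 275.5 m²/day.
Hydraulic gradient i = 0.0450.
Q = Σ(K_i·b_i) · W · i = 275.5 × 1270 × 0.04500 = 15746 m³/day.

15700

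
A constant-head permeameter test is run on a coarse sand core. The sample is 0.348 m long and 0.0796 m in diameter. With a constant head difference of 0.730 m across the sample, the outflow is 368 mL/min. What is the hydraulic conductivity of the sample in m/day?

Cross-sectional area A = π·(d/2)² = π × (0.0796/2)² = 0.004976 m².
Convert discharge: 368 mL/min = 6.133e-06 m³/s.
Darcy's law rearranged: K = Q·L / (A·Δh) = 6.133e-06 × 0.348 / (0.004976 × 0.730) = 0.0005875 m/s = 50.76 m/day.

50.8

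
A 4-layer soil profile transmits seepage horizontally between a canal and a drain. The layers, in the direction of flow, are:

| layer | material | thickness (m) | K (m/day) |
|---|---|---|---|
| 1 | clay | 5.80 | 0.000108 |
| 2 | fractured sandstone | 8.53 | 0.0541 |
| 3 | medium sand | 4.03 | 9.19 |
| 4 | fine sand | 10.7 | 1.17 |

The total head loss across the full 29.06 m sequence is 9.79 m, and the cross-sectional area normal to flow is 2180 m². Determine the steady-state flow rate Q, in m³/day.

0.396

Flow is perpendicular to layering, so the layers act in series and the equivalent K is the thickness-weighted harmonic mean.
Total thickness L = 5.80 + 8.53 + 4.03 + 10.7 = 29.06 m.
Σ(b_i/K_i) = 5.80/0.000108 + 8.53/0.0541 + 4.03/9.19 + 10.7/1.17 = 53871 d.
K_eq = L / Σ(b_i/K_i) = 29.06 / 53871 = 0.0005394 m/day.
Q = K_eq · A · (Δh/L) = 0.0005394 × 2180 × (9.79/29.06) = 0.3962 m³/day.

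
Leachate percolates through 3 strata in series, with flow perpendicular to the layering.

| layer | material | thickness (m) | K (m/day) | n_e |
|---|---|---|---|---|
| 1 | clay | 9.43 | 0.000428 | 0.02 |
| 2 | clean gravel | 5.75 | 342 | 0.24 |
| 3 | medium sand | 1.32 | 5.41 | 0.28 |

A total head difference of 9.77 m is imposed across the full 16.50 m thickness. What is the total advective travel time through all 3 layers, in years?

With flow normal to the layers, continuity requires the same specific discharge q through every layer.
Σ(b_i/K_i) = 9.43/0.000428 + 5.75/342 + 1.32/5.41 = 22033 d.
q = Δh / Σ(b_i/K_i) = 9.77 / 22033 = 0.0004434 m/day.
In each layer the seepage velocity is v_i = q/n_i, so the layer transit time is t_i = b_i·n_i / q:
  layer 1 (clay): t_1 = 9.43 × 0.02 / 0.0004434 = 425.3 d
  layer 2 (clean gravel): t_2 = 5.75 × 0.24 / 0.0004434 = 3112 d
  layer 3 (medium sand): t_3 = 1.32 × 0.28 / 0.0004434 = 833.5 d
Total t = Σ t_i = 4371 days = 11.97 years.

12.0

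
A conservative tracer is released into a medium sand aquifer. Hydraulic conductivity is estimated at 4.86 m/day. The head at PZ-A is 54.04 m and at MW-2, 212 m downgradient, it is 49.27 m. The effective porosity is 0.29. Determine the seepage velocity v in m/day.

Hydraulic gradient i = (54.04 − 49.27) / 212 = 4.77 / 212 = 0.02250.
Darcy flux q = K · i = 4.860 × 0.02250 = 0.1094 m/day.
Seepage velocity v = q / n_e = 0.1094 / 0.29 = 0.3771 m/day.

0.377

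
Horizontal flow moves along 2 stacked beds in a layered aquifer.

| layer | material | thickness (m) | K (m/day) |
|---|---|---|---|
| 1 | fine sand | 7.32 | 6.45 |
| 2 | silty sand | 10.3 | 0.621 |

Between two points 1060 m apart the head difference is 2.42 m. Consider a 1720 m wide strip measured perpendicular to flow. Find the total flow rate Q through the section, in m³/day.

Flow is parallel to layering, so each bed carries its own Darcy discharge and the transmissivities add.
Σ(K_i·b_i) = 6.45×7.32 + 0.621×10.3 = 53.61 m²/day.
Hydraulic gradient i = Δh / L = 2.42 / 1060 = 0.002283.
Q = Σ(K_i·b_i) · W · i = 53.61 × 1720 × 0.002283 = 210.5 m³/day.

211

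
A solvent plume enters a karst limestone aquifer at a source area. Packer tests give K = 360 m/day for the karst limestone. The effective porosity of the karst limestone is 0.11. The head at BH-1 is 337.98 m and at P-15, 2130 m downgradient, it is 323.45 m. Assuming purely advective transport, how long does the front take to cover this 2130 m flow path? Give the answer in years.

0.261

Hydraulic gradient i = (337.98 − 323.45) / 2130 = 14.53 / 2130 = 0.006822.
Darcy flux q = K · i = 360.0 × 0.006822 = 2.456 m/day.
Seepage velocity v = q / n_e = 2.456 / 0.11 = 22.33 m/day.
Travel time t = L / v = 2130 / 22.33 = 95.41 days = 0.2612 years.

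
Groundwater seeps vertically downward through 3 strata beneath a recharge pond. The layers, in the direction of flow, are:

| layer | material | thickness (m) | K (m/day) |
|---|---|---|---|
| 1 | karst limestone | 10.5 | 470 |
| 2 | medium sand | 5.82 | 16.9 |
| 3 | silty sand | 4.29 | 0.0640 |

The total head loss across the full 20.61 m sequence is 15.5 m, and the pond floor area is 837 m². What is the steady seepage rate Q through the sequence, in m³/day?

Flow is perpendicular to layering, so the layers act in series and the equivalent K is the thickness-weighted harmonic mean.
Total thickness L = 10.5 + 5.82 + 4.29 = 20.61 m.
Σ(b_i/K_i) = 10.5/470 + 5.82/16.9 + 4.29/0.0640 = 67.40 d.
K_eq = L / Σ(b_i/K_i) = 20.61 / 67.40 = 0.3058 m/day.
Q = K_eq · A · (Δh/L) = 0.3058 × 837 × (15.5/20.61) = 192.5 m³/day.

192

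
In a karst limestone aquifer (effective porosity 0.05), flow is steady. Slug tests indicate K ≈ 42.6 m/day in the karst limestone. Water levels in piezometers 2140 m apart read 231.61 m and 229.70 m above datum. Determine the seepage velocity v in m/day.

Hydraulic gradient i = (231.61 − 229.70) / 2140 = 1.91 / 2140 = 0.0008925.
Darcy flux q = K · i = 42.60 × 0.0008925 = 0.03802 m/day.
Seepage velocity v = q / n_e = 0.03802 / 0.05 = 0.7604 m/day.

0.760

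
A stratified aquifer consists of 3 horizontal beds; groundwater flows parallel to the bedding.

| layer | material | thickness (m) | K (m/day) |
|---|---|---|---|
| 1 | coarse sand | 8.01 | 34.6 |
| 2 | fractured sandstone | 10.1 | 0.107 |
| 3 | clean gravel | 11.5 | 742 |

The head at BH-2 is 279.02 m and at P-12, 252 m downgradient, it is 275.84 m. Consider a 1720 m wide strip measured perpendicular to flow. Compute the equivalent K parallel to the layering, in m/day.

Flow is parallel to layering, so each bed carries its own Darcy discharge and the transmissivities add.
Σ(K_i·b_i) = 34.6×8.01 + 0.107×10.1 + 742×11.5 = 8811 m²/day.
Total thickness b = 29.61 m, so K_eq = Σ(K_i·b_i)/b = 297.6 m/day.

298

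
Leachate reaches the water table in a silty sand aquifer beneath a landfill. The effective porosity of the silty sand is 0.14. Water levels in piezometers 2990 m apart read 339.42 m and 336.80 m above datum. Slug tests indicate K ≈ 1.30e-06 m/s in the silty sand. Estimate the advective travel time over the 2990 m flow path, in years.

Convert K: 1.30e-06 m/s × 86400 = 0.1123 m/day.
Hydraulic gradient i = (339.42 − 336.80) / 2990 = 2.62 / 2990 = 0.0008763.
Darcy flux q = K · i = 0.1123 × 0.0008763 = 9.842e-05 m/day.
Seepage velocity v = q / n_e = 9.842e-05 / 0.14 = 0.0007030 m/day.
Travel time t = L / v = 2990 / 0.0007030 = 4.253e+06 days = 11645 years.

11600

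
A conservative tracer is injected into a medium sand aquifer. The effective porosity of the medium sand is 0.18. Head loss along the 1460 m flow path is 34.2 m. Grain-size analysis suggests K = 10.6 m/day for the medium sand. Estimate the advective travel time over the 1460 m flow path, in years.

2.90

Hydraulic gradient i = Δh / L = 34.2 / 1460 = 0.02342.
Darcy flux q = K · i = 10.60 × 0.02342 = 0.2483 m/day.
Seepage velocity v = q / n_e = 0.2483 / 0.18 = 1.379 m/day.
Travel time t = L / v = 1460 / 1.379 = 1058 days = 2.898 years.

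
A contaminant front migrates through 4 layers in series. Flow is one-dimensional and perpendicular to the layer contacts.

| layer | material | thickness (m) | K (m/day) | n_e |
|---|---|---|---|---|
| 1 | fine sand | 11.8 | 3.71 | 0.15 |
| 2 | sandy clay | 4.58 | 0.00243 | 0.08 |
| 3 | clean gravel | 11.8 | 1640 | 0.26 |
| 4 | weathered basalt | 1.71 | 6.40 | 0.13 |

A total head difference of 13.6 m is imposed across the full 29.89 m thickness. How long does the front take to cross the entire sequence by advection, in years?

2.06

With flow normal to the layers, continuity requires the same specific discharge q through every layer.
Σ(b_i/K_i) = 11.8/3.71 + 4.58/0.00243 + 11.8/1640 + 1.71/6.40 = 1888 d.
q = Δh / Σ(b_i/K_i) = 13.6 / 1888 = 0.007203 m/day.
In each layer the seepage velocity is v_i = q/n_i, so the layer transit time is t_i = b_i·n_i / q:
  layer 1 (fine sand): t_1 = 11.8 × 0.15 / 0.007203 = 245.7 d
  layer 2 (sandy clay): t_2 = 4.58 × 0.08 / 0.007203 = 50.87 d
  layer 3 (clean gravel): t_3 = 11.8 × 0.26 / 0.007203 = 426.0 d
  layer 4 (weathered basalt): t_4 = 1.71 × 0.13 / 0.007203 = 30.86 d
Total t = Σ t_i = 753.4 days = 2.063 years.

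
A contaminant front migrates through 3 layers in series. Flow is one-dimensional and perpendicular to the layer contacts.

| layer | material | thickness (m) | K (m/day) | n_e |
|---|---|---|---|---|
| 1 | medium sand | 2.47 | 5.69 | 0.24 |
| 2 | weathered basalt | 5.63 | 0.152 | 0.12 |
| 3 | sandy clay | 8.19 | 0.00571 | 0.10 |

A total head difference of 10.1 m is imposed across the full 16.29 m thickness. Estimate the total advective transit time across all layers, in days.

With flow normal to the layers, continuity requires the same specific discharge q through every layer.
Σ(b_i/K_i) = 2.47/5.69 + 5.63/0.152 + 8.19/0.00571 = 1472 d.
q = Δh / Σ(b_i/K_i) = 10.1 / 1472 = 0.006862 m/day.
In each layer the seepage velocity is v_i = q/n_i, so the layer transit time is t_i = b_i·n_i / q:
  layer 1 (medium sand): t_1 = 2.47 × 0.24 / 0.006862 = 86.38 d
  layer 2 (weathered basalt): t_2 = 5.63 × 0.12 / 0.006862 = 98.45 d
  layer 3 (sandy clay): t_3 = 8.19 × 0.10 / 0.006862 = 119.3 d
Total t = Σ t_i = 304.2 days.

304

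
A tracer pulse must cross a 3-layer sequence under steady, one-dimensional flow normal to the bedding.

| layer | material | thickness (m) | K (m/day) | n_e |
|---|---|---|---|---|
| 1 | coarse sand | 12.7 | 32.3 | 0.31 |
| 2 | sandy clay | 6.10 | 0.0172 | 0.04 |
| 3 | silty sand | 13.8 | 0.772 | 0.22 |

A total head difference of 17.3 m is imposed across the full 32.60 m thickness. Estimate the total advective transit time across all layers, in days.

With flow normal to the layers, continuity requires the same specific discharge q through every layer.
Σ(b_i/K_i) = 12.7/32.3 + 6.10/0.0172 + 13.8/0.772 = 372.9 d.
q = Δh / Σ(b_i/K_i) = 17.3 / 372.9 = 0.04639 m/day.
In each layer the seepage velocity is v_i = q/n_i, so the layer transit time is t_i = b_i·n_i / q:
  layer 1 (coarse sand): t_1 = 12.7 × 0.31 / 0.04639 = 84.87 d
  layer 2 (sandy clay): t_2 = 6.10 × 0.04 / 0.04639 = 5.260 d
  layer 3 (silty sand): t_3 = 13.8 × 0.22 / 0.04639 = 65.44 d
Total t = Σ t_i = 155.6 days.

156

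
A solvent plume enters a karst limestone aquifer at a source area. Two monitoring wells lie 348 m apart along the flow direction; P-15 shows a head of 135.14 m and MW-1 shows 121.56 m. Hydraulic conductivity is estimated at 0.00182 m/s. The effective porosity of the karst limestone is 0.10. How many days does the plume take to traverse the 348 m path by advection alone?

Convert K: 0.00182 m/s × 86400 = 157.2 m/day.
Hydraulic gradient i = (135.14 − 121.56) / 348 = 13.58 / 348 = 0.03902.
Darcy flux q = K · i = 157.2 × 0.03902 = 6.136 m/day.
Seepage velocity v = q / n_e = 6.136 / 0.10 = 61.36 m/day.
Travel time t = L / v = 348 / 61.36 = 5.671 days.

5.67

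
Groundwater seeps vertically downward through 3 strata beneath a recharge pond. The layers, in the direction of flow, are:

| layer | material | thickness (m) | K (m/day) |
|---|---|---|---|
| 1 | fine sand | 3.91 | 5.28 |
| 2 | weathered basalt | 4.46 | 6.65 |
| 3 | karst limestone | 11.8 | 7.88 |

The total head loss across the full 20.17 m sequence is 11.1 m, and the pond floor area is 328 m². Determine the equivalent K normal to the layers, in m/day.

6.93

Flow is perpendicular to layering, so the layers act in series and the equivalent K is the thickness-weighted harmonic mean.
Total thickness L = 3.91 + 4.46 + 11.8 = 20.17 m.
Σ(b_i/K_i) = 3.91/5.28 + 4.46/6.65 + 11.8/7.88 = 2.909 d.
K_eq = L / Σ(b_i/K_i) = 20.17 / 2.909 = 6.934 m/day.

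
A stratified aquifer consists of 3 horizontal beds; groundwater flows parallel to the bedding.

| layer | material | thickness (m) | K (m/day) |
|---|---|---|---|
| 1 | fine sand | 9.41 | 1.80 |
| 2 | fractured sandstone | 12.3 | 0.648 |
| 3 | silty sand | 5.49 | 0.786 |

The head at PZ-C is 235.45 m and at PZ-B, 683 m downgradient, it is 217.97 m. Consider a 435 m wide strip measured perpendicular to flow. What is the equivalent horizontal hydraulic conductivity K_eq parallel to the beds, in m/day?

Flow is parallel to layering, so each bed carries its own Darcy discharge and the transmissivities add.
Σ(K_i·b_i) = 1.80×9.41 + 0.648×12.3 + 0.786×5.49 = 29.22 m²/day.
Total thickness b = 27.20 m, so K_eq = Σ(K_i·b_i)/b = 1.074 m/day.

1.07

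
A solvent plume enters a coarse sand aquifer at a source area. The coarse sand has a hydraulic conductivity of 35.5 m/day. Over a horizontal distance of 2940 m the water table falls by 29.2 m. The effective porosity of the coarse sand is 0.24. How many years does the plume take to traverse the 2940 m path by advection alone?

Hydraulic gradient i = Δh / L = 29.2 / 2940 = 0.009932.
Darcy flux q = K · i = 35.50 × 0.009932 = 0.3526 m/day.
Seepage velocity v = q / n_e = 0.3526 / 0.24 = 1.469 m/day.
Travel time t = L / v = 2940 / 1.469 = 2001 days = 5.479 years.

5.48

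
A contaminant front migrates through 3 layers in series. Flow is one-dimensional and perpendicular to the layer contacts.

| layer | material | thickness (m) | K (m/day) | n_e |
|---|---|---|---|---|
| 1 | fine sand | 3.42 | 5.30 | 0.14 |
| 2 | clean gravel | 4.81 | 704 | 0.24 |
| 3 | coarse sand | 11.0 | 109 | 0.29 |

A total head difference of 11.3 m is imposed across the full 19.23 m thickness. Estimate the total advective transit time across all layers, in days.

0.321

With flow normal to the layers, continuity requires the same specific discharge q through every layer.
Σ(b_i/K_i) = 3.42/5.30 + 4.81/704 + 11.0/109 = 0.7530 d.
q = Δh / Σ(b_i/K_i) = 11.3 / 0.7530 = 15.01 m/day.
In each layer the seepage velocity is v_i = q/n_i, so the layer transit time is t_i = b_i·n_i / q:
  layer 1 (fine sand): t_1 = 3.42 × 0.14 / 15.01 = 0.03191 d
  layer 2 (clean gravel): t_2 = 4.81 × 0.24 / 15.01 = 0.07693 d
  layer 3 (coarse sand): t_3 = 11.0 × 0.29 / 15.01 = 0.2126 d
Total t = Σ t_i = 0.3214 days.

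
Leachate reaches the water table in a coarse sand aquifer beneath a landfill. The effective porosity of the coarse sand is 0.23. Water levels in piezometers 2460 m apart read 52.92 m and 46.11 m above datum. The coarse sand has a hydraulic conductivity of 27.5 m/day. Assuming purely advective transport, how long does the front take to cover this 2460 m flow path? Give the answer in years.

Hydraulic gradient i = (52.92 − 46.11) / 2460 = 6.81 / 2460 = 0.002768.
Darcy flux q = K · i = 27.50 × 0.002768 = 0.07613 m/day.
Seepage velocity v = q / n_e = 0.07613 / 0.23 = 0.3310 m/day.
Travel time t = L / v = 2460 / 0.3310 = 7432 days = 20.35 years.

20.3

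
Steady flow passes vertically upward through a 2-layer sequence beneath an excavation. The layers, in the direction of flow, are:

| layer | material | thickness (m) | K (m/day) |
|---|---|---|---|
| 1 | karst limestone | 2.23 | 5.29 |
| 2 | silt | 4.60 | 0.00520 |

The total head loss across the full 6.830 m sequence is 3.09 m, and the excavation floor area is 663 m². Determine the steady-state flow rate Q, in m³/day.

Flow is perpendicular to layering, so the layers act in series and the equivalent K is the thickness-weighted harmonic mean.
Total thickness L = 2.23 + 4.60 = 6.830 m.
Σ(b_i/K_i) = 2.23/5.29 + 4.60/0.00520 = 885.0 d.
K_eq = L / Σ(b_i/K_i) = 6.830 / 885.0 = 0.007717 m/day.
Q = K_eq · A · (Δh/L) = 0.007717 × 663 × (3.09/6.830) = 2.315 m³/day.

2.31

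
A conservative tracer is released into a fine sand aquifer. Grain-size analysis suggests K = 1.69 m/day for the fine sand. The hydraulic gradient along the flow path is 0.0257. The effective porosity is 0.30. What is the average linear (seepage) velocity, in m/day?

0.145

Hydraulic gradient i = 0.0257.
Darcy flux q = K · i = 1.690 × 0.02570 = 0.04343 m/day.
Seepage velocity v = q / n_e = 0.04343 / 0.30 = 0.1448 m/day.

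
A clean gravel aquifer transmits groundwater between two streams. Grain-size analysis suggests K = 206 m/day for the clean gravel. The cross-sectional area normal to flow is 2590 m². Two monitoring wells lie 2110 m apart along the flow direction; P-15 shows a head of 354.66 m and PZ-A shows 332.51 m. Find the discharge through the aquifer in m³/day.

Hydraulic gradient i = (354.66 − 332.51) / 2110 = 22.15 / 2110 = 0.01050.
Darcy's law: Q = K · A · i = 206.0 × 2590 × 0.01050 = 5601 m³/day.

5600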